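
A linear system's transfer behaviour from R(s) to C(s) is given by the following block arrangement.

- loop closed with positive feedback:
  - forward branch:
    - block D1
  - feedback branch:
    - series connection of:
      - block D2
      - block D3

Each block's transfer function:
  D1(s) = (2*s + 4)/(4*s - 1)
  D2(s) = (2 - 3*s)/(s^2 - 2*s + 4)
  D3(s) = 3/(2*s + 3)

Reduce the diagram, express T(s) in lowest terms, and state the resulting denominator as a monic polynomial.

Reducing step by step:

[1] combine D2, D3 in series = (6 - 9*s)/(2*s^3 - s^2 + 2*s + 12)
[2] collapse the loop (D1 forward, (D2*D3) return) = (4*s^4 + 6*s^3 + 32*s + 48)/(8*s^4 - 6*s^3 + 27*s^2 + 70*s - 36)
T(s) is the step-2 result (common factors already cancelled). Leading coefficient of the denominator: 8. Divide through by 8 for the monic polynomial.

Answer: s^4 - 3*s^3/4 + 27*s^2/8 + 35*s/4 - 9/2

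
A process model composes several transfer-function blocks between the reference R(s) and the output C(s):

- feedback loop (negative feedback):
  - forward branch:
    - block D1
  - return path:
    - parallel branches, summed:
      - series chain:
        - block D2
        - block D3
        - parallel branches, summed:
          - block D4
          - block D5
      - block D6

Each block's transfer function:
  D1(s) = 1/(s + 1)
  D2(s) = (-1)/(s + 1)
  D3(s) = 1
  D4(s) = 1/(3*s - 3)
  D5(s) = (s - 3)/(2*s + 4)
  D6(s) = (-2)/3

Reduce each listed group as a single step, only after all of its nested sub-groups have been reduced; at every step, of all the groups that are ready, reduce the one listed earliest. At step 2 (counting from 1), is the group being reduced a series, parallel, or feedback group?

The answer is series.

Reasoning:
Step 1 - add D4, D5 (parallel)
Step 2 - combine D2, D3, (D4+D5) in series
Step 3 - parallel reduction of (D2*D3*(D4+D5)), D6
Step 4 - collapse the loop (D1 forward, ((D2*D3*(D4+D5))+D6) return)
So the answer for step 2 is series.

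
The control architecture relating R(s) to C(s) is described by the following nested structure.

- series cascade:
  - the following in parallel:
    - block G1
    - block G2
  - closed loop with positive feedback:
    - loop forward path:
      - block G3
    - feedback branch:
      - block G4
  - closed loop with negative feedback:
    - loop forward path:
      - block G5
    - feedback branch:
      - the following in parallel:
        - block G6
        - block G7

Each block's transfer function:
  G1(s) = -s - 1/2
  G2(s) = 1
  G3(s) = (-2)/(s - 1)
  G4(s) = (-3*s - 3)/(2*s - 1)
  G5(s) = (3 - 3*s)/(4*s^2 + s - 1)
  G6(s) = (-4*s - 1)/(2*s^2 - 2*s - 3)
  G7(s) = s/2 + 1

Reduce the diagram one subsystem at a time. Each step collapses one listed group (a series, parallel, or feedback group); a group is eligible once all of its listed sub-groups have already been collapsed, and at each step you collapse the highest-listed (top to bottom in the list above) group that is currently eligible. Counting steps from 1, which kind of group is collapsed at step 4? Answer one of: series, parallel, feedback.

1. sum the parallel branches G1, G2
2. collapse the loop (G3 forward, G4 return)
3. sum the parallel branches G6, G7
4. close the feedback loop around G5, (G6+G7)
5. cascade (G1+G2), [G3/(1-G3*G4)], [G5/(1+G5*(G6+G7))]
Step 4 collapses a feedback group.

Final answer: feedback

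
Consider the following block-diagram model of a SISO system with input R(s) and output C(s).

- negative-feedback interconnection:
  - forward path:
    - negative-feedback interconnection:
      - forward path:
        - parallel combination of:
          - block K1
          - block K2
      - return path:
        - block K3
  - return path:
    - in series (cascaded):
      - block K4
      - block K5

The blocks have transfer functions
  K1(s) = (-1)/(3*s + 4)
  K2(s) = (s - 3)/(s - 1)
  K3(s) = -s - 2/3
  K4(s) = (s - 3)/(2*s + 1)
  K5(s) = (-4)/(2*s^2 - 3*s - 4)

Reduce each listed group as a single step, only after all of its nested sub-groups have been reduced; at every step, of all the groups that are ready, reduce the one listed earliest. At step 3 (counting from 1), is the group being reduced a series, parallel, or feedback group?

Answer: series

Working:
(1) parallel reduction of K1, K2
(2) close the feedback loop around (K1+K2), K3
(3) multiply K4, K5 (series)
(4) collapse the loop ([(K1+K2)/(1+(K1+K2)*K3)] forward, (K4*K5) return)
Step 3: series.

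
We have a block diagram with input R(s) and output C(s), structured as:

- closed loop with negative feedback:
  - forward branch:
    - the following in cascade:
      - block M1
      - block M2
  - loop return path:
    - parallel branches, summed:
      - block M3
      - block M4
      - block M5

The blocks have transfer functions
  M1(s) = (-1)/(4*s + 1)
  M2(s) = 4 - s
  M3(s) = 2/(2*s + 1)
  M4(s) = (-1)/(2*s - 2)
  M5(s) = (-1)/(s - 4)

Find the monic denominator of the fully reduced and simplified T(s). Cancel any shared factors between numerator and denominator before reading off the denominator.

Answer: s^3 - 3*s^2/8 - 21*s/16 + 5/4

Working:
Step 1. cascade M1, M2, giving (s - 4)/(4*s + 1)
Step 2. combine M3, M4, M5 in parallel, giving (-2*s^2 - 11*s + 22)/(4*s^3 - 18*s^2 + 6*s + 8)
Step 3. reduce the feedback loop with forward (M1*M2) and return (M3+M4+M5), giving (4*s^3 - 18*s^2 + 6*s + 8)/(16*s^3 - 6*s^2 - 21*s + 20)
The result of step 3 is T(s) in lowest terms. Its denominator has leading coefficient 16; dividing the denominator through by 16 makes it monic.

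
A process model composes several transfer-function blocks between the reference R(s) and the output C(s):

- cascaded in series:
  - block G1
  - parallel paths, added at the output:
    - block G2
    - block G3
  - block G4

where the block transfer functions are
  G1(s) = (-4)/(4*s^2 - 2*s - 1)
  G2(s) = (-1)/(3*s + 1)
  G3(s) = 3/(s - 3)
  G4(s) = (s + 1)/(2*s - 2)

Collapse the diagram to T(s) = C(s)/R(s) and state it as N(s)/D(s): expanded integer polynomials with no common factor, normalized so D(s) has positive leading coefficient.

Step 1: sum the parallel branches G2, G3, giving (8*s + 6)/(3*s^2 - 8*s - 3)
Step 2: combine G1, (G2+G3), G4 in series; the result is T(s) itself (integer coefficients, no common factor, positive leading denominator coefficient)

Answer: (-16*s^2 - 28*s - 12)/(12*s^5 - 50*s^4 + 39*s^3 + 13*s^2 - 11*s - 3)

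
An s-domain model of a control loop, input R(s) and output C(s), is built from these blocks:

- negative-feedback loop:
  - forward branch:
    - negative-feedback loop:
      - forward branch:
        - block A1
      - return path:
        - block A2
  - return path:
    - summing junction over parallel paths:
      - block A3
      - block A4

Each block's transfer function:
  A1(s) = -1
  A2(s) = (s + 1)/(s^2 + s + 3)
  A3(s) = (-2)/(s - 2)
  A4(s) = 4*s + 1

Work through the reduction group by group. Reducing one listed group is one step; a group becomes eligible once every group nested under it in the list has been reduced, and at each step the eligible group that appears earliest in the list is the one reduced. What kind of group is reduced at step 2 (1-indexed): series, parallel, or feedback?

The answer is parallel.

Reasoning:
[1] close the feedback loop around A1, A2
[2] add A3, A4 (parallel)
[3] collapse the loop ([A1/(1+A1*A2)] forward, (A3+A4) return)
Step 2 collapses a parallel group.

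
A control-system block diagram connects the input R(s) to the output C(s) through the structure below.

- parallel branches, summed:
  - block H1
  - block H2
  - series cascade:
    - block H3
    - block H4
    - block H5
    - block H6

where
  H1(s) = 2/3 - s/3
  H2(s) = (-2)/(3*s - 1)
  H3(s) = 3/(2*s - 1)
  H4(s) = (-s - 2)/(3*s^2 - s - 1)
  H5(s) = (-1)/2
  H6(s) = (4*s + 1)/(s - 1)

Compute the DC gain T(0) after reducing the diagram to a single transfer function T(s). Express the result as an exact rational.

Step 1: multiply H3, H4, H5, H6 (series) -> (12*s^2 + 27*s + 6)/(12*s^4 - 22*s^3 + 8*s^2 + 4*s - 2)
Step 2: reduce the parallel group H1, H2, (H3*H4*H5*H6) -> (-36*s^6 + 150*s^5 - 274*s^4 + 328*s^3 + 177*s^2 - 73*s - 2)/(108*s^5 - 234*s^4 + 138*s^3 + 12*s^2 - 30*s + 6)
Step 2 gives the overall T(s). Then T(0) = -2/6 = -1/3.

Answer: -1/3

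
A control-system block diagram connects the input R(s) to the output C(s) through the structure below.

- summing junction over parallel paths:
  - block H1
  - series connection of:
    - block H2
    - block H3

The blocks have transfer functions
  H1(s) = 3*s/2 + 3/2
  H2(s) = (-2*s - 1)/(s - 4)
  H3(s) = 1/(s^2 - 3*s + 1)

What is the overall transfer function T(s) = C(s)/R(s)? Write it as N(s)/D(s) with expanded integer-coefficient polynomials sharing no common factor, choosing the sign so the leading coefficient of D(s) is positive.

Answer: (3*s^4 - 18*s^3 + 18*s^2 + 23*s - 14)/(2*s^3 - 14*s^2 + 26*s - 8)

Working:
(1) multiply H2, H3 (series): (-2*s - 1)/(s^3 - 7*s^2 + 13*s - 4)
(2) combine H1, (H2*H3) in parallel; the result is T(s) itself (integer coefficients, no common factor, positive leading denominator coefficient)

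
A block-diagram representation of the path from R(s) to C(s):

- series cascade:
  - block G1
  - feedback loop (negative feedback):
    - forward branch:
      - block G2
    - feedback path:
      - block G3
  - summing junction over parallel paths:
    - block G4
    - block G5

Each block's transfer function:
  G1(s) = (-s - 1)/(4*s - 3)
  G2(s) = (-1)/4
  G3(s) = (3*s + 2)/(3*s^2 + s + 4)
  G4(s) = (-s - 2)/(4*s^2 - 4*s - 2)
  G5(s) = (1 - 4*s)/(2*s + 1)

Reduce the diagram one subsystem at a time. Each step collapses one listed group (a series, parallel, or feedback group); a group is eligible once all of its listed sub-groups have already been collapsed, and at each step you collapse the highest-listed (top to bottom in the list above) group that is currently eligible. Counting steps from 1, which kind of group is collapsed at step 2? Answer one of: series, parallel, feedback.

Step 1: reduce the feedback loop with forward G2 and return G3
Step 2: reduce the parallel group G4, G5
Step 3: combine G1, [G2/(1+G2*G3)], (G4+G5) in series
Step 2 collapses a parallel group.

Final answer: parallel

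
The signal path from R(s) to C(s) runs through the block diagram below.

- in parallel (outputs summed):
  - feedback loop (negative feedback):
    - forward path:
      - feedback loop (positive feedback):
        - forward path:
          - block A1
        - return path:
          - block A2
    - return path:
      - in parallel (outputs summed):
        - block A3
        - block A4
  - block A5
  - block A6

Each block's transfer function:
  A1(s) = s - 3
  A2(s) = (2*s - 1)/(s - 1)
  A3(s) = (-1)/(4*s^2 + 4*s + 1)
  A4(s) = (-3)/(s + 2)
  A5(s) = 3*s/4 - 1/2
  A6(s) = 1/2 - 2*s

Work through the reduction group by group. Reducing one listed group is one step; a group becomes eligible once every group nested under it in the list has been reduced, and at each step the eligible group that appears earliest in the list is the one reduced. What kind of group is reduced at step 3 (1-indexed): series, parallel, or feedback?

Answer: feedback

Working:
1. collapse the loop (A1 forward, A2 return)
2. parallel reduction of A3, A4
3. apply the feedback formula to [A1/(1-A1*A2)], (A3+A4)
4. add [[A1/(1-A1*A2)]/(1+[A1/(1-A1*A2)]*(A3+A4))], A5, A6 (parallel)
Step 3 collapses a feedback group.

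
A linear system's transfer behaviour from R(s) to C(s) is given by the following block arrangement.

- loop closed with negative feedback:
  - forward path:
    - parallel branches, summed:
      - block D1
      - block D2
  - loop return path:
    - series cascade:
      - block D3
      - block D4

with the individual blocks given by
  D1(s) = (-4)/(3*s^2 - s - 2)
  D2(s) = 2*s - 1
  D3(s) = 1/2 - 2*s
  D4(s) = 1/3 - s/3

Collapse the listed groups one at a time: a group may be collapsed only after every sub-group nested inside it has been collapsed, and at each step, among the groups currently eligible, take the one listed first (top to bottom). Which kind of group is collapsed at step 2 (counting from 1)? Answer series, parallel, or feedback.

Answer: series

Working:
[1] combine D1, D2 in parallel
[2] multiply D3, D4 (series)
[3] apply the feedback formula to (D1+D2), (D3*D4)
At step 2 the group reduced is series.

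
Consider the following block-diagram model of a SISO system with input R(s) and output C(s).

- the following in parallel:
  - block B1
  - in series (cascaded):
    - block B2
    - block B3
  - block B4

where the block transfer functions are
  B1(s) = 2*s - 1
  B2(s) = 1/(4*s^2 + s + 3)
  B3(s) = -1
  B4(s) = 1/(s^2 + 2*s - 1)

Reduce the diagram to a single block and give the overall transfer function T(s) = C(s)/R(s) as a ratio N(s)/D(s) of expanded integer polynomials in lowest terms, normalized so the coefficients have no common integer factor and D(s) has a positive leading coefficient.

The answer is (8*s^5 + 14*s^4 - 7*s^3 + 12*s^2 - 12*s + 7)/(4*s^4 + 9*s^3 + s^2 + 5*s - 3).

Reasoning:
Step 1 - reduce the series chain B2, B3, giving (-1)/(4*s^2 + s + 3)
Step 2 - reduce the parallel group B1, (B2*B3), B4: this yields T(s), and no further normalization is needed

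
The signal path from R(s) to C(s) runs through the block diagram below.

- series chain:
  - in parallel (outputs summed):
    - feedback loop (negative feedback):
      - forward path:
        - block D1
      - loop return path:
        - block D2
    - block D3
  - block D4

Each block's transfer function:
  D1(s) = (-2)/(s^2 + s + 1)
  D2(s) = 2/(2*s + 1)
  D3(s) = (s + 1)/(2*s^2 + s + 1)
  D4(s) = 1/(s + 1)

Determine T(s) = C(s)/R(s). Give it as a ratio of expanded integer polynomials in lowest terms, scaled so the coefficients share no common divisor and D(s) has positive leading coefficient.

[1] apply the feedback formula to D1, D2 -> (-4*s - 2)/(2*s^3 + 3*s^2 + 3*s - 3)
[2] reduce the parallel group [D1/(1+D1*D2)], D3 -> (2*s^4 - 3*s^3 - 2*s^2 - 6*s - 5)/(4*s^5 + 8*s^4 + 11*s^3 - 3)
[3] multiply ([D1/(1+D1*D2)]+D3), D4 (series), which is the overall transfer function T(s) = C(s)/R(s) in lowest terms

Hence the answer: (2*s^4 - 3*s^3 - 2*s^2 - 6*s - 5)/(4*s^6 + 12*s^5 + 19*s^4 + 11*s^3 - 3*s - 3)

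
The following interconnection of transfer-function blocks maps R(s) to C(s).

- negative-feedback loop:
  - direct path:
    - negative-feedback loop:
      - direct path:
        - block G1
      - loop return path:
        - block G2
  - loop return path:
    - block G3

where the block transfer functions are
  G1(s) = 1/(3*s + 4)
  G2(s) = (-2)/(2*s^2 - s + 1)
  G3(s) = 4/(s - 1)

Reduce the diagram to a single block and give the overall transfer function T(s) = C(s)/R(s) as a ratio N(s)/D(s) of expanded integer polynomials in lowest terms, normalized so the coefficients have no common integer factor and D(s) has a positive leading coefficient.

Answer: (2*s^3 - 3*s^2 + 2*s - 1)/(6*s^4 - s^3 + 2*s^2 - s + 2)

Working:
Step 1 - reduce the feedback loop with forward G1 and return G2; result (2*s^2 - s + 1)/(6*s^3 + 5*s^2 - s + 2)
Step 2 - apply the feedback formula to [G1/(1+G1*G2)], G3 - this is the overall T(s), already in the required normalized form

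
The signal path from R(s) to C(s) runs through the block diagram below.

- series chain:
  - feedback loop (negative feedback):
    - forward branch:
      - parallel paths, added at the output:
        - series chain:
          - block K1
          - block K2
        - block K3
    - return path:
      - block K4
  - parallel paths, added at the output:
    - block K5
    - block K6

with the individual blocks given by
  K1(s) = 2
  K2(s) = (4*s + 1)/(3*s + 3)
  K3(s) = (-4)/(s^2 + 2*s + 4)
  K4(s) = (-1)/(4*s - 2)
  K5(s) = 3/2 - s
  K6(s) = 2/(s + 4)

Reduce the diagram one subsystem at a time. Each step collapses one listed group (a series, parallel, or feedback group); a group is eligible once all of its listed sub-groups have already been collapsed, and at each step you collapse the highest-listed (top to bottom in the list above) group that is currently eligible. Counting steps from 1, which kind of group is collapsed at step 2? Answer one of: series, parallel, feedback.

Step 1: reduce the series chain K1, K2
Step 2: combine (K1*K2), K3 in parallel
Step 3: reduce the feedback loop with forward ((K1*K2)+K3) and return K4
Step 4: add K5, K6 (parallel)
Step 5: cascade [((K1*K2)+K3)/(1+((K1*K2)+K3)*K4)], (K5+K6)
At step 2 the group reduced is parallel.

Final answer: parallel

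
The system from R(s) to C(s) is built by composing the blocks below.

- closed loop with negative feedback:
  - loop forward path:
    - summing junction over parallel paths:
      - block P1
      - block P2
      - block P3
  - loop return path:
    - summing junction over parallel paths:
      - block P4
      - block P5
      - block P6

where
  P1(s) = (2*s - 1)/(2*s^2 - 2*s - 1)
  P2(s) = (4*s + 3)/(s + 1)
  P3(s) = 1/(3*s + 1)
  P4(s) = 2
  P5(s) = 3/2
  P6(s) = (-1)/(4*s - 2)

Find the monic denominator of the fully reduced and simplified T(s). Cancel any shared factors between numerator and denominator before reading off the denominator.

Answer: s^5 - 7*s^4/45 - 83*s^3/60 - 7*s^2/20 + 13*s/36 + 7/60

Working:
Step 1. add P1, P2, P3 (parallel) -> (24*s^4 + 10*s^3 - 27*s^2 - 24*s - 5)/(6*s^4 + 2*s^3 - 9*s^2 - 6*s - 1)
Step 2. add P4, P5, P6 (parallel) -> (7*s - 4)/(2*s - 1)
Step 3. collapse the loop ((P1+P2+P3) forward, (P4+P5+P6) return) -> (48*s^5 - 4*s^4 - 64*s^3 - 21*s^2 + 14*s + 5)/(180*s^5 - 28*s^4 - 249*s^3 - 63*s^2 + 65*s + 21)
No further cancellation is possible in the step-3 result, so that is T(s). Its denominator becomes monic after dividing by the leading coefficient 180.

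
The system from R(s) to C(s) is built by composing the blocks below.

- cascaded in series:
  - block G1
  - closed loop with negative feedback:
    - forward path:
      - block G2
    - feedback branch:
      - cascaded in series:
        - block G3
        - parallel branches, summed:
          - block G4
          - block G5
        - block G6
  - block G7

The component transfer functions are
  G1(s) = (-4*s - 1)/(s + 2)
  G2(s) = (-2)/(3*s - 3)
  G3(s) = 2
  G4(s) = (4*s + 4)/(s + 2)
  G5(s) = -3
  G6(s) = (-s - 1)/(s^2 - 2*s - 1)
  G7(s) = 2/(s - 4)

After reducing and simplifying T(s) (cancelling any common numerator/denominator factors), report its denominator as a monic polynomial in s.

The answer is s^5 - 5*s^4 + s^3/3 + 49*s^2/3 - 22*s/3 + 8/3.

Reasoning:
1. sum the parallel branches G4, G5, giving (s - 2)/(s + 2)
2. reduce the series chain G3, (G4+G5), G6, giving (-2*s^2 + 2*s + 4)/(s^3 - 5*s - 2)
3. reduce the feedback loop with forward G2 and return (G3*(G4+G5)*G6), giving (-2*s^3 + 10*s + 4)/(3*s^4 - 3*s^3 - 11*s^2 + 5*s - 2)
4. multiply G1, [G2/(1+G2*(G3*(G4+G5)*G6))], G7 (series), giving (16*s^3 - 28*s^2 - 24*s - 4)/(3*s^5 - 15*s^4 + s^3 + 49*s^2 - 22*s + 8)
The result of step 4 is T(s) in lowest terms. Its denominator has leading coefficient 3; dividing the denominator through by 3 makes it monic.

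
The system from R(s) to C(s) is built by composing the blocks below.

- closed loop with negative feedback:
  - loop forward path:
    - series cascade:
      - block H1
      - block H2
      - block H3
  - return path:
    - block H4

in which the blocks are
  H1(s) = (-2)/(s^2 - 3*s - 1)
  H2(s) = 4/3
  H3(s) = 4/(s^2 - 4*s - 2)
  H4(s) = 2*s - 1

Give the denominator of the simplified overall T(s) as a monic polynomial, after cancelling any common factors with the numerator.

First reduce the diagram to T(s).

(1) combine H1, H2, H3 in series = (-32)/(3*s^4 - 21*s^3 + 27*s^2 + 30*s + 6)
(2) apply the feedback formula to (H1*H2*H3), H4 = (-32)/(3*s^4 - 21*s^3 + 27*s^2 - 34*s + 38)
T(s) is the step-2 result (common factors already cancelled). Leading coefficient of the denominator: 3. Divide through by 3 for the monic polynomial.

Answer: s^4 - 7*s^3 + 9*s^2 - 34*s/3 + 38/3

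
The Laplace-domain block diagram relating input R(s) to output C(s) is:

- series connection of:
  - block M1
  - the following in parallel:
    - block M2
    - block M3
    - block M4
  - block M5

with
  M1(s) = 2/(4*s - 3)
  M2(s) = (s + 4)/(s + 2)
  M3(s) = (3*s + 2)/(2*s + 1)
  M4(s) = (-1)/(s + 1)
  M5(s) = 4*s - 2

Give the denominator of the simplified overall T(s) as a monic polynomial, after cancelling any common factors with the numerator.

First reduce the diagram to T(s).

1. add M2, M3, M4 (parallel) = (5*s^3 + 20*s^2 + 20*s + 6)/(2*s^3 + 7*s^2 + 7*s + 2)
2. combine M1, (M2+M3+M4), M5 in series = (40*s^4 + 140*s^3 + 80*s^2 - 32*s - 24)/(8*s^4 + 22*s^3 + 7*s^2 - 13*s - 6)
No further cancellation is possible in the step-2 result, so that is T(s). Its denominator becomes monic after dividing by the leading coefficient 8.

Answer: s^4 + 11*s^3/4 + 7*s^2/8 - 13*s/8 - 3/4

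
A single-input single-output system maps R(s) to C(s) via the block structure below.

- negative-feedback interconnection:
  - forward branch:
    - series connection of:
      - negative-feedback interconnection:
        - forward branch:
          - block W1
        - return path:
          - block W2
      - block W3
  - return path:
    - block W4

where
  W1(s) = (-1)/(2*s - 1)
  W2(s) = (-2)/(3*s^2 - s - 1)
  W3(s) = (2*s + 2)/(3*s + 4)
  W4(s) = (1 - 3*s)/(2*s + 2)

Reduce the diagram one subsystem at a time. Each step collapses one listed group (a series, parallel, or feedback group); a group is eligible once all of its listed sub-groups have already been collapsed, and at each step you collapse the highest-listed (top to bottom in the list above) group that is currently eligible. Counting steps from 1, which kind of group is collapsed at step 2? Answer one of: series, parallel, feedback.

The answer is series.

Reasoning:
1. collapse the loop (W1 forward, W2 return)
2. reduce the series chain [W1/(1+W1*W2)], W3
3. apply the feedback formula to ([W1/(1+W1*W2)]*W3), W4
The group at step 2 is a series group.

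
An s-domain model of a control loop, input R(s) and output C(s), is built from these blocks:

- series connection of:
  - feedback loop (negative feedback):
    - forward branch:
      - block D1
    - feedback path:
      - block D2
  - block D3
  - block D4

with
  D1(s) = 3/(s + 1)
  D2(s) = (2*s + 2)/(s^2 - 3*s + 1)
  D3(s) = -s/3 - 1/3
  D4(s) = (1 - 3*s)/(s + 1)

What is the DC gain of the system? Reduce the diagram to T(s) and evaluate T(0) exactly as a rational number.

Answer: -1/7

Working:
(1) apply the feedback formula to D1, D2 -> (3*s^2 - 9*s + 3)/(s^3 - 2*s^2 + 4*s + 7)
(2) cascade [D1/(1+D1*D2)], D3, D4 -> (3*s^3 - 10*s^2 + 6*s - 1)/(s^3 - 2*s^2 + 4*s + 7)
Evaluating the step-2 result (the overall T(s)) at s = 0 gives T(0) = -1/7.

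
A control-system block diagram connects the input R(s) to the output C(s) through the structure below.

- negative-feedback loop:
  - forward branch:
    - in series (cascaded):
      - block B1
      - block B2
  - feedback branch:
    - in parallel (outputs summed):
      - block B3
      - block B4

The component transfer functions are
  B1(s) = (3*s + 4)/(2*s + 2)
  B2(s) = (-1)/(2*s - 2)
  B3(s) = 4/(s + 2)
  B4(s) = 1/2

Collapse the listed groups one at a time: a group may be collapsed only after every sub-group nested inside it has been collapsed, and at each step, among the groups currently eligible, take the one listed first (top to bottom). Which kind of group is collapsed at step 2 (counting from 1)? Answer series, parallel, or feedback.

Step 1. combine B1, B2 in series
Step 2. sum the parallel branches B3, B4
Step 3. feedback reduction of (B1*B2), (B3+B4)
At step 2 the group reduced is parallel.

Final answer: parallel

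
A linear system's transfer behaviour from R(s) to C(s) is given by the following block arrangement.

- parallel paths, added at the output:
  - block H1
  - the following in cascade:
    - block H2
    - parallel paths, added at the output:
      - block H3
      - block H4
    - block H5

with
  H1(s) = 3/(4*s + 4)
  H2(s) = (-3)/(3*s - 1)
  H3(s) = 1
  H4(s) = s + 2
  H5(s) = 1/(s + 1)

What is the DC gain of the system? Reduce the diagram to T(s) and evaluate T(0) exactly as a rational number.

(1) sum the parallel branches H3, H4, giving s + 3
(2) reduce the series chain H2, (H3+H4), H5, giving (-3*s - 9)/(3*s^2 + 2*s - 1)
(3) reduce the parallel group H1, (H2*(H3+H4)*H5), giving (-3*s - 39)/(12*s^2 + 8*s - 4)
Evaluating the step-3 result (the overall T(s)) at s = 0 gives T(0) = -39/(-4) = 39/4.

Hence the answer: 39/4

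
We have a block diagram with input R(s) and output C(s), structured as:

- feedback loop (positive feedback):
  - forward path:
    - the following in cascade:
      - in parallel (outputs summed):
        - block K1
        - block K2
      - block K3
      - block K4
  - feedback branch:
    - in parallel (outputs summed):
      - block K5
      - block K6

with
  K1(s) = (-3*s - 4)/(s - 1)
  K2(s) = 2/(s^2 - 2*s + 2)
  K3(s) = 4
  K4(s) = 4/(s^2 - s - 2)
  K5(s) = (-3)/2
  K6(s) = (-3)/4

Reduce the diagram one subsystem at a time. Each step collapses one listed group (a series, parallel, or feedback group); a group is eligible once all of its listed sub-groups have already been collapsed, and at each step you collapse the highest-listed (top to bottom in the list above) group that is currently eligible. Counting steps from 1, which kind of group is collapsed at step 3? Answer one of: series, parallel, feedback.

[1] combine K1, K2 in parallel
[2] cascade (K1+K2), K3, K4
[3] sum the parallel branches K5, K6
[4] collapse the loop (((K1+K2)*K3*K4) forward, (K5+K6) return)
Step 3 collapses a parallel group.

Final answer: parallel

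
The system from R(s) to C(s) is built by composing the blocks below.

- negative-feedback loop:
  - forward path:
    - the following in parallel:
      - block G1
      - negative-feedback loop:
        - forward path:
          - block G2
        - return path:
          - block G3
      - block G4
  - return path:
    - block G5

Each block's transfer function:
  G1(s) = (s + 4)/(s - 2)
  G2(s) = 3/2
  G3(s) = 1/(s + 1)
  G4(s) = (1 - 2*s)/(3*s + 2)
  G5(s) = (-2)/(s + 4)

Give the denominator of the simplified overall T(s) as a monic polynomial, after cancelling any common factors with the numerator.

Step 1: close the feedback loop around G2, G3 gives (3*s + 3)/(2*s + 5)
Step 2: sum the parallel branches G1, [G2/(1+G2*G3)], G4 gives (11*s^3 + 40*s^2 + 83*s + 18)/(6*s^3 + 7*s^2 - 28*s - 20)
Step 3: feedback reduction of (G1+[G2/(1+G2*G3)]+G4), G5 gives (11*s^4 + 84*s^3 + 243*s^2 + 350*s + 72)/(6*s^4 + 9*s^3 - 80*s^2 - 298*s - 116)
That last expression is T(s), already simplified. Scaling its denominator by 1/6 (the reciprocal of the leading coefficient) yields the monic denominator.

Final answer: s^4 + 3*s^3/2 - 40*s^2/3 - 149*s/3 - 58/3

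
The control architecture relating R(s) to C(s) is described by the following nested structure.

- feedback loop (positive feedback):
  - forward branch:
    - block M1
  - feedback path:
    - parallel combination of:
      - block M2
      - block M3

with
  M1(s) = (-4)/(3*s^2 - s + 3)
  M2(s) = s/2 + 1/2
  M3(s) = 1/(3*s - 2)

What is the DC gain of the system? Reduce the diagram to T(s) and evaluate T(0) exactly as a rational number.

1. add M2, M3 (parallel) -> (3*s^2 + s)/(6*s - 4)
2. collapse the loop (M1 forward, (M2+M3) return) -> (8 - 12*s)/(9*s^3 - 3*s^2 + 13*s - 6)
Step 2 gives the overall T(s). Then T(0) = 8/(-6) = -4/3.

Hence the answer: -4/3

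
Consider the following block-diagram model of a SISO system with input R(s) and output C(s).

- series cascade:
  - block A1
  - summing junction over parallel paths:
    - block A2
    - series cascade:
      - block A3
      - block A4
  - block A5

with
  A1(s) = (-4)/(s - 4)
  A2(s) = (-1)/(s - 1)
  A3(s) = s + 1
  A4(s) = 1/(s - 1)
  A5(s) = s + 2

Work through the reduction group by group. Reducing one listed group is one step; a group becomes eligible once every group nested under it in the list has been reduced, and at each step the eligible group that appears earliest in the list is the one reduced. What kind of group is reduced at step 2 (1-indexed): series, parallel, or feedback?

Step 1. combine A3, A4 in series
Step 2. parallel reduction of A2, (A3*A4)
Step 3. combine A1, (A2+(A3*A4)), A5 in series
At step 2 the group reduced is parallel.

Answer: parallel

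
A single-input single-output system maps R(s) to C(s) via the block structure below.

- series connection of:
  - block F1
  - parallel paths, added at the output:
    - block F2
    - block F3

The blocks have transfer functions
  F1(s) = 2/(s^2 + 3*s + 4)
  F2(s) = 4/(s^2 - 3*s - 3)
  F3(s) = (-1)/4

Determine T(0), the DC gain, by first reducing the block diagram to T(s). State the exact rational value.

[1] reduce the parallel group F2, F3 -> (-s^2 + 3*s + 19)/(4*s^2 - 12*s - 12)
[2] cascade F1, (F2+F3) -> (-s^2 + 3*s + 19)/(2*s^4 - 16*s^2 - 42*s - 24)
That last expression is T(s); at s = 0 only the constant terms survive, so T(0) = 19/(-24) = -19/24.

Therefore the answer is -19/24.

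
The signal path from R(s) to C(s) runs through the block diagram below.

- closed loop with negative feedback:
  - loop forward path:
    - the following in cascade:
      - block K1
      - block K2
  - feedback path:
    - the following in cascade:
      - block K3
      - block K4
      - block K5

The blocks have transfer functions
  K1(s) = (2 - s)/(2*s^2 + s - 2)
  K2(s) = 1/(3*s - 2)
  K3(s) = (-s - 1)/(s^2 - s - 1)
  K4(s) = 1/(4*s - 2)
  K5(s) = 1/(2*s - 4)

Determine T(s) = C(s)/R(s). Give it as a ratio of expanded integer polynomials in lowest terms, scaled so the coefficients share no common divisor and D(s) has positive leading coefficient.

Step 1: series reduction of K1, K2; result (2 - s)/(6*s^3 - s^2 - 8*s + 4)
Step 2: series reduction of K3, K4, K5; result (-s - 1)/(8*s^4 - 28*s^3 + 20*s^2 + 12*s - 8)
Step 3: feedback reduction of (K1*K2), (K3*K4*K5), which is the overall transfer function T(s) = C(s)/R(s) in lowest terms

Hence the answer: (-8*s^4 + 28*s^3 - 20*s^2 - 12*s + 8)/(48*s^6 - 80*s^5 - 76*s^4 + 156*s^3 - 20*s^2 - 47*s + 17)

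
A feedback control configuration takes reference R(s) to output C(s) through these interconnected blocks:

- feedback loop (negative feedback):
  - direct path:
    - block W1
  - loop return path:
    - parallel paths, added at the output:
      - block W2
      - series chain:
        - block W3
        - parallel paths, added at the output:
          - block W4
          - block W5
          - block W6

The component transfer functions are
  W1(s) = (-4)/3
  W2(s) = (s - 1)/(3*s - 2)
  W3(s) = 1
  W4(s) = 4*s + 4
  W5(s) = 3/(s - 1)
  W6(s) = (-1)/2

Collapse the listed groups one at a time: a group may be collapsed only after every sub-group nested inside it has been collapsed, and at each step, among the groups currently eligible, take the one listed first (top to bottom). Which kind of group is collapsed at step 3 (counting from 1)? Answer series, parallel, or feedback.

1. sum the parallel branches W4, W5, W6
2. combine W3, (W4+W5+W6) in series
3. reduce the parallel group W2, (W3*(W4+W5+W6))
4. close the feedback loop around W1, (W2+(W3*(W4+W5+W6)))
The group at step 3 is a parallel group.

Final answer: parallel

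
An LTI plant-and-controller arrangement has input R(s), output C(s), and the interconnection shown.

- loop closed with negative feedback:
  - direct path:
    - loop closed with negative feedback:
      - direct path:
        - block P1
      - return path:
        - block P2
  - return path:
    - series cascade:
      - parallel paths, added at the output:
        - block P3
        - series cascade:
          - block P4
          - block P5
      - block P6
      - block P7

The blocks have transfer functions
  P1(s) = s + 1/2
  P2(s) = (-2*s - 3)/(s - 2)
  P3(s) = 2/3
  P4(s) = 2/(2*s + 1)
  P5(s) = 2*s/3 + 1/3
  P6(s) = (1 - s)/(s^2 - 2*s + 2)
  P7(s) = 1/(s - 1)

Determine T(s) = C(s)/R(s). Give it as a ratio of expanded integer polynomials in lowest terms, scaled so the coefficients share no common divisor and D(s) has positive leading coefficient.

Answer: (-6*s^4 + 21*s^3 - 24*s^2 + 6*s + 12)/(12*s^4 - 6*s^3 + 17*s^2 - 18*s + 34)

Working:
Step 1: close the feedback loop around P1, P2 gives (-2*s^2 + 3*s + 2)/(4*s^2 + 6*s + 7)
Step 2: cascade P4, P5 gives 2/3
Step 3: reduce the parallel group P3, (P4*P5) gives 4/3
Step 4: reduce the series chain (P3+(P4*P5)), P6, P7 gives (-4)/(3*s^2 - 6*s + 6)
Step 5: collapse the loop ([P1/(1+P1*P2)] forward, ((P3+(P4*P5))*P6*P7) return); the result is T(s) itself (integer coefficients, no common factor, positive leading denominator coefficient)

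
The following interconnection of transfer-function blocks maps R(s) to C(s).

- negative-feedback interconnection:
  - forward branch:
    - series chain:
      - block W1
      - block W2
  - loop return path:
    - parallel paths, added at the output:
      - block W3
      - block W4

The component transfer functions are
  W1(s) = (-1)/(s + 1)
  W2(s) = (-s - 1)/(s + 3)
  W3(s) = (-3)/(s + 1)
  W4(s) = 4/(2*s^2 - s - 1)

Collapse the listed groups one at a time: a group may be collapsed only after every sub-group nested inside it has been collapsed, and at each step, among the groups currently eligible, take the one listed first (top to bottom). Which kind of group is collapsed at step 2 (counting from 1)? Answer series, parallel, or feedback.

Step 1 - multiply W1, W2 (series)
Step 2 - combine W3, W4 in parallel
Step 3 - reduce the feedback loop with forward (W1*W2) and return (W3+W4)
So the answer for step 2 is parallel.

Therefore the answer is parallel.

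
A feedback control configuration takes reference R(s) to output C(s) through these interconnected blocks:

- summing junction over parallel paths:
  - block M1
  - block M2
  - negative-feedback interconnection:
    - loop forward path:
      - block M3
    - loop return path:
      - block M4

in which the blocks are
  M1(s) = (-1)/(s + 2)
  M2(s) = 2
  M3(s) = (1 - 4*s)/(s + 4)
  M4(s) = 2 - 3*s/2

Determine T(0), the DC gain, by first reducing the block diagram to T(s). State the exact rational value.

Step 1 - reduce the feedback loop with forward M3 and return M4 = (2 - 8*s)/(12*s^2 - 17*s + 12)
Step 2 - reduce the parallel group M1, M2, [M3/(1+M3*M4)] = (24*s^3 - 6*s^2 - 41*s + 40)/(12*s^3 + 7*s^2 - 22*s + 24)
Step 2 gives the overall T(s). Then T(0) = 40/24 = 5/3.

Therefore the answer is 5/3.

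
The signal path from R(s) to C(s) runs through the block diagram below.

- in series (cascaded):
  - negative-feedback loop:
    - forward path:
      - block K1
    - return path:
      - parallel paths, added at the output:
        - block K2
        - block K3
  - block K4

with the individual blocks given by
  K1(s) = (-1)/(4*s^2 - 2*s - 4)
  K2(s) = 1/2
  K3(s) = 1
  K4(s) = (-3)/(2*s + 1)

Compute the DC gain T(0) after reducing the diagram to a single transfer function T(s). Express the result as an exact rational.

Step 1. combine K2, K3 in parallel -> 3/2
Step 2. apply the feedback formula to K1, (K2+K3) -> (-2)/(8*s^2 - 4*s - 11)
Step 3. cascade [K1/(1+K1*(K2+K3))], K4 -> 6/(16*s^3 - 26*s - 11)
That last expression is T(s); at s = 0 only the constant terms survive, so T(0) = 6/(-11) = -6/11.

Final answer: -6/11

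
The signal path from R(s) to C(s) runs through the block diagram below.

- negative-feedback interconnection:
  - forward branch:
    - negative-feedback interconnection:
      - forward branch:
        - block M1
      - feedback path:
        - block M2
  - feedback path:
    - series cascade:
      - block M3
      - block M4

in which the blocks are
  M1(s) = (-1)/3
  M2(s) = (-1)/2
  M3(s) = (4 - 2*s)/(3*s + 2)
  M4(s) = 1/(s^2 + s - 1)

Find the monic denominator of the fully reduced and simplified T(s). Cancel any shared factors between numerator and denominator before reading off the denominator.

Step 1. collapse the loop (M1 forward, M2 return); result (-2)/7
Step 2. reduce the series chain M3, M4; result (4 - 2*s)/(3*s^3 + 5*s^2 - s - 2)
Step 3. apply the feedback formula to [M1/(1+M1*M2)], (M3*M4); result (-6*s^3 - 10*s^2 + 2*s + 4)/(21*s^3 + 35*s^2 - 3*s - 22)
That last expression is T(s), already simplified. Scaling its denominator by 1/21 (the reciprocal of the leading coefficient) yields the monic denominator.

Hence the answer: s^3 + 5*s^2/3 - s/7 - 22/21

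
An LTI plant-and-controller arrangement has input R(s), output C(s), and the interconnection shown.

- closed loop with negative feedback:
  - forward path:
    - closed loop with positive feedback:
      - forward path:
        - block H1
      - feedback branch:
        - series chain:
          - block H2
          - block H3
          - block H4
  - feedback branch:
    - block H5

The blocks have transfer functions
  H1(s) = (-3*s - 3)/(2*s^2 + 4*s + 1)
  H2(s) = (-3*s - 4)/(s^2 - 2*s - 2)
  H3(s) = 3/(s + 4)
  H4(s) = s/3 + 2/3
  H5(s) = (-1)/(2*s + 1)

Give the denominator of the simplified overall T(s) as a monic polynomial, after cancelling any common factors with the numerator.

The answer is s^6 + 9*s^5/2 - 29*s^4/4 - 197*s^3/4 - 309*s^2/4 - 107*s/2 - 14.

Reasoning:
Step 1 - reduce the series chain H2, H3, H4; result (-3*s^2 - 10*s - 8)/(s^3 + 2*s^2 - 10*s - 8)
Step 2 - collapse the loop (H1 forward, (H2*H3*H4) return); result (-3*s^4 - 9*s^3 + 24*s^2 + 54*s + 24)/(2*s^5 + 8*s^4 - 20*s^3 - 93*s^2 - 96*s - 32)
Step 3 - close the feedback loop around [H1/(1-H1*(H2*H3*H4))], H5; result (-6*s^5 - 21*s^4 + 39*s^3 + 132*s^2 + 102*s + 24)/(4*s^6 + 18*s^5 - 29*s^4 - 197*s^3 - 309*s^2 - 214*s - 56)
Step 3 gives the fully reduced T(s), with no common factor left to cancel. The denominator's leading coefficient is 4, so divide each of its coefficients by 4 to get the monic form.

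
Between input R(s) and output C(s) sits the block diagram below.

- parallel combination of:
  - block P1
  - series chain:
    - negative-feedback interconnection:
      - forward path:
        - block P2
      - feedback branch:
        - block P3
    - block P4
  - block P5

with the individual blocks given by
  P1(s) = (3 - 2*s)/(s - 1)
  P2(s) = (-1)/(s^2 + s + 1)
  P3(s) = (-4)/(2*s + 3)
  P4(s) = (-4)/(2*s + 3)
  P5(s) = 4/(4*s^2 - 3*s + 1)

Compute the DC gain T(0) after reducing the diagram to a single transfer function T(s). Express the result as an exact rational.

(1) collapse the loop (P2 forward, P3 return) gives (-2*s - 3)/(2*s^3 + 5*s^2 + 5*s + 7)
(2) multiply [P2/(1+P2*P3)], P4 (series) gives 4/(2*s^3 + 5*s^2 + 5*s + 7)
(3) parallel reduction of P1, ([P2/(1+P2*P3)]*P4), P5 gives (-16*s^6 - 4*s^5 + 36*s^4 + 13*s^3 + 58*s^2 - 38*s - 11)/(8*s^6 + 6*s^5 - 7*s^4 + 11*s^3 - 34*s^2 + 23*s - 7)
That last expression is T(s); at s = 0 only the constant terms survive, so T(0) = -11/(-7) = 11/7.

Hence the answer: 11/7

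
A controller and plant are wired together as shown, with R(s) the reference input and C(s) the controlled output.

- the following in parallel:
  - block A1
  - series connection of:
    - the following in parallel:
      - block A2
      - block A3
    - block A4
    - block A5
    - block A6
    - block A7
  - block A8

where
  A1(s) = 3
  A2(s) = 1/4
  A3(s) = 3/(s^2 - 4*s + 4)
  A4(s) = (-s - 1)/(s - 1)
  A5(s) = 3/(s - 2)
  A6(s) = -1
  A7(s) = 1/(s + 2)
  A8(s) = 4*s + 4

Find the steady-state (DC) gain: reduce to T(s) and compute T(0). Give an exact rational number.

Step 1: parallel reduction of A2, A3; result (s^2 - 4*s + 16)/(4*s^2 - 16*s + 16)
Step 2: multiply (A2+A3), A4, A5, A6, A7 (series); result (3*s^3 - 9*s^2 + 36*s + 48)/(4*s^5 - 20*s^4 + 16*s^3 + 64*s^2 - 128*s + 64)
Step 3: parallel reduction of A1, ((A2+A3)*A4*A5*A6*A7), A8; result (16*s^6 - 52*s^5 - 76*s^4 + 371*s^3 - 73*s^2 - 604*s + 496)/(4*s^5 - 20*s^4 + 16*s^3 + 64*s^2 - 128*s + 64)
That last expression is T(s); at s = 0 only the constant terms survive, so T(0) = 496/64 = 31/4.

Final answer: 31/4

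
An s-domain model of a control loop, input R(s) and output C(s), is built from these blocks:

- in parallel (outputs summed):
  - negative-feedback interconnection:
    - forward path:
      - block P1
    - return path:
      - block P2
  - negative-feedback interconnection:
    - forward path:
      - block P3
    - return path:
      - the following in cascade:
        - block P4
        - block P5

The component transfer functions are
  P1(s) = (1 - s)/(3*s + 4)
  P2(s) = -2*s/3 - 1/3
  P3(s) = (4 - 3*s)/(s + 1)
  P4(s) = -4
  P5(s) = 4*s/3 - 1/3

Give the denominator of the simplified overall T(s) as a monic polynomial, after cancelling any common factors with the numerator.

Step 1 - apply the feedback formula to P1, P2: (3 - 3*s)/(2*s^2 + 8*s + 11)
Step 2 - combine P4, P5 in series: 4/3 - 16*s/3
Step 3 - feedback reduction of P3, (P4*P5): (12 - 9*s)/(48*s^2 - 73*s + 19)
Step 4 - parallel reduction of [P1/(1+P1*P2)], [P3/(1+P3*(P4*P5))]: (-162*s^3 + 315*s^2 - 279*s + 189)/(96*s^4 + 238*s^3 - 18*s^2 - 651*s + 209)
That last expression is T(s), already simplified. Scaling its denominator by 1/96 (the reciprocal of the leading coefficient) yields the monic denominator.

Final answer: s^4 + 119*s^3/48 - 3*s^2/16 - 217*s/32 + 209/96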